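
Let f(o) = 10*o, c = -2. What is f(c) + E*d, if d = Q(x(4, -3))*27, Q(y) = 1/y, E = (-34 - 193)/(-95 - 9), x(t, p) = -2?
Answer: -10289/208 ≈ -49.466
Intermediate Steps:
E = 227/104 (E = -227/(-104) = -227*(-1/104) = 227/104 ≈ 2.1827)
d = -27/2 (d = 27/(-2) = -½*27 = -27/2 ≈ -13.500)
f(c) + E*d = 10*(-2) + (227/104)*(-27/2) = -20 - 6129/208 = -10289/208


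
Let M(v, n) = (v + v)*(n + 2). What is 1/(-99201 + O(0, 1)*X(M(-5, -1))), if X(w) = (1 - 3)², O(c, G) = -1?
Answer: -1/99205 ≈ -1.0080e-5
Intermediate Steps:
M(v, n) = 2*v*(2 + n) (M(v, n) = (2*v)*(2 + n) = 2*v*(2 + n))
X(w) = 4 (X(w) = (-2)² = 4)
1/(-99201 + O(0, 1)*X(M(-5, -1))) = 1/(-99201 - 1*4) = 1/(-99201 - 4) = 1/(-99205) = -1/99205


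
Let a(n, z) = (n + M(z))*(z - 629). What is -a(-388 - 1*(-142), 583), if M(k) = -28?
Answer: -12604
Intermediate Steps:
a(n, z) = (-629 + z)*(-28 + n) (a(n, z) = (n - 28)*(z - 629) = (-28 + n)*(-629 + z) = (-629 + z)*(-28 + n))
-a(-388 - 1*(-142), 583) = -(17612 - 629*(-388 - 1*(-142)) - 28*583 + (-388 - 1*(-142))*583) = -(17612 - 629*(-388 + 142) - 16324 + (-388 + 142)*583) = -(17612 - 629*(-246) - 16324 - 246*583) = -(17612 + 154734 - 16324 - 143418) = -1*12604 = -12604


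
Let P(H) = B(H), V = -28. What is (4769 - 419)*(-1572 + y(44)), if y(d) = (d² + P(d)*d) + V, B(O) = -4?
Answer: 696000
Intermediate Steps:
P(H) = -4
y(d) = -28 + d² - 4*d (y(d) = (d² - 4*d) - 28 = -28 + d² - 4*d)
(4769 - 419)*(-1572 + y(44)) = (4769 - 419)*(-1572 + (-28 + 44² - 4*44)) = 4350*(-1572 + (-28 + 1936 - 176)) = 4350*(-1572 + 1732) = 4350*160 = 696000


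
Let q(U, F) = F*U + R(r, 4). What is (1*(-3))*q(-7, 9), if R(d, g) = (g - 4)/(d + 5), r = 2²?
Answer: 189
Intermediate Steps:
r = 4
R(d, g) = (-4 + g)/(5 + d)
q(U, F) = F*U (q(U, F) = F*U + (-4 + 4)/(5 + 4) = F*U + 0/9 = F*U + (⅑)*0 = F*U + 0 = F*U)
(1*(-3))*q(-7, 9) = (1*(-3))*(9*(-7)) = -3*(-63) = 189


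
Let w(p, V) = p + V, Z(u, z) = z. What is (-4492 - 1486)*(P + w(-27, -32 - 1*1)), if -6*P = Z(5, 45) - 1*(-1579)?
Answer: 5930176/3 ≈ 1.9767e+6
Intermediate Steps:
w(p, V) = V + p
P = -812/3 (P = -(45 - 1*(-1579))/6 = -(45 + 1579)/6 = -⅙*1624 = -812/3 ≈ -270.67)
(-4492 - 1486)*(P + w(-27, -32 - 1*1)) = (-4492 - 1486)*(-812/3 + ((-32 - 1*1) - 27)) = -5978*(-812/3 + ((-32 - 1) - 27)) = -5978*(-812/3 + (-33 - 27)) = -5978*(-812/3 - 60) = -5978*(-992/3) = 5930176/3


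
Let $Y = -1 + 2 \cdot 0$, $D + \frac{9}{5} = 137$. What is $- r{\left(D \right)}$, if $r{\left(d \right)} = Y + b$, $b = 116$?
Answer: $-115$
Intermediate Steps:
$D = \frac{676}{5}$ ($D = - \frac{9}{5} + 137 = \frac{676}{5} \approx 135.2$)
$Y = -1$ ($Y = -1 + 0 = -1$)
$r{\left(d \right)} = 115$ ($r{\left(d \right)} = -1 + 116 = 115$)
$- r{\left(D \right)} = \left(-1\right) 115 = -115$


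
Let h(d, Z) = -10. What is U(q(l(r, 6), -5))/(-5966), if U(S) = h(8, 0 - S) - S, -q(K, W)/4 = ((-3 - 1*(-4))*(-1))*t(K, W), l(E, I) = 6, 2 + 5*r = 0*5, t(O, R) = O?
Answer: 17/2983 ≈ 0.0056990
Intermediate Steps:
r = -⅖ (r = -⅖ + (0*5)/5 = -⅖ + (⅕)*0 = -⅖ + 0 = -⅖ ≈ -0.40000)
q(K, W) = 4*K (q(K, W) = -4*(-3 - 1*(-4))*(-1)*K = -4*(-3 + 4)*(-1)*K = -4*1*(-1)*K = -(-4)*K = 4*K)
U(S) = -10 - S
U(q(l(r, 6), -5))/(-5966) = (-10 - 4*6)/(-5966) = (-10 - 1*24)*(-1/5966) = (-10 - 24)*(-1/5966) = -34*(-1/5966) = 17/2983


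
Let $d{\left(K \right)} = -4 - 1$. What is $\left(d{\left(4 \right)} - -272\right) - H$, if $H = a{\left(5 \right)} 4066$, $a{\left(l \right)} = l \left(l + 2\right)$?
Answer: $-142043$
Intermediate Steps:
$d{\left(K \right)} = -5$
$a{\left(l \right)} = l \left(2 + l\right)$
$H = 142310$ ($H = 5 \left(2 + 5\right) 4066 = 5 \cdot 7 \cdot 4066 = 35 \cdot 4066 = 142310$)
$\left(d{\left(4 \right)} - -272\right) - H = \left(-5 - -272\right) - 142310 = \left(-5 + 272\right) - 142310 = 267 - 142310 = -142043$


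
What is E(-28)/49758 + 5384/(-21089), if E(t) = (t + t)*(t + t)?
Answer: -100880984/524673231 ≈ -0.19227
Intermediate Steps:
E(t) = 4*t² (E(t) = (2*t)*(2*t) = 4*t²)
E(-28)/49758 + 5384/(-21089) = (4*(-28)²)/49758 + 5384/(-21089) = (4*784)*(1/49758) + 5384*(-1/21089) = 3136*(1/49758) - 5384/21089 = 1568/24879 - 5384/21089 = -100880984/524673231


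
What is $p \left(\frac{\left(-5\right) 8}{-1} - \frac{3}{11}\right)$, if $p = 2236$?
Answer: $\frac{977132}{11} \approx 88830.0$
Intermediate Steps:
$p \left(\frac{\left(-5\right) 8}{-1} - \frac{3}{11}\right) = 2236 \left(\frac{\left(-5\right) 8}{-1} - \frac{3}{11}\right) = 2236 \left(\left(-40\right) \left(-1\right) - \frac{3}{11}\right) = 2236 \left(40 - \frac{3}{11}\right) = 2236 \cdot \frac{437}{11} = \frac{977132}{11}$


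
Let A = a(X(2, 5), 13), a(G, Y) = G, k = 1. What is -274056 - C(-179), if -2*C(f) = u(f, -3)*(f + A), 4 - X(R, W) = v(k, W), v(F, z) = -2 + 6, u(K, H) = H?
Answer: -547575/2 ≈ -2.7379e+5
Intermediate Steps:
v(F, z) = 4
X(R, W) = 0 (X(R, W) = 4 - 1*4 = 4 - 4 = 0)
A = 0
C(f) = 3*f/2 (C(f) = -(-3)*(f + 0)/2 = -(-3)*f/2 = 3*f/2)
-274056 - C(-179) = -274056 - 3*(-179)/2 = -274056 - 1*(-537/2) = -274056 + 537/2 = -547575/2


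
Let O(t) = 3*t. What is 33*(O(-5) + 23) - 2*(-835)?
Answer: 1934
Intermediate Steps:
33*(O(-5) + 23) - 2*(-835) = 33*(3*(-5) + 23) - 2*(-835) = 33*(-15 + 23) - 1*(-1670) = 33*8 + 1670 = 264 + 1670 = 1934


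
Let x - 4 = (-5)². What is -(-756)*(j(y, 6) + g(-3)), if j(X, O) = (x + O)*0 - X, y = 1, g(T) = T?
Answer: -3024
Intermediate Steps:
x = 29 (x = 4 + (-5)² = 4 + 25 = 29)
j(X, O) = -X (j(X, O) = (29 + O)*0 - X = 0 - X = -X)
-(-756)*(j(y, 6) + g(-3)) = -(-756)*(-1*1 - 3) = -(-756)*(-1 - 3) = -(-756)*(-4) = -108*28 = -3024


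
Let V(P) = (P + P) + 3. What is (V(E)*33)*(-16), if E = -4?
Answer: 2640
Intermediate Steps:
V(P) = 3 + 2*P (V(P) = 2*P + 3 = 3 + 2*P)
(V(E)*33)*(-16) = ((3 + 2*(-4))*33)*(-16) = ((3 - 8)*33)*(-16) = -5*33*(-16) = -165*(-16) = 2640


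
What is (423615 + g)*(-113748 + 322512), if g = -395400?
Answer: 5890276260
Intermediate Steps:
(423615 + g)*(-113748 + 322512) = (423615 - 395400)*(-113748 + 322512) = 28215*208764 = 5890276260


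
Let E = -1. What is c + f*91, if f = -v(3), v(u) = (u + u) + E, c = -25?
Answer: -480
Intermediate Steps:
v(u) = -1 + 2*u (v(u) = (u + u) - 1 = 2*u - 1 = -1 + 2*u)
f = -5 (f = -(-1 + 2*3) = -(-1 + 6) = -1*5 = -5)
c + f*91 = -25 - 5*91 = -25 - 455 = -480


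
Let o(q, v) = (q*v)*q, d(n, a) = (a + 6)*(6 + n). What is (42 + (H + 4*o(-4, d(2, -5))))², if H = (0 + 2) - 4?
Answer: 304704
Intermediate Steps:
d(n, a) = (6 + a)*(6 + n)
H = -2 (H = 2 - 4 = -2)
o(q, v) = v*q²
(42 + (H + 4*o(-4, d(2, -5))))² = (42 + (-2 + 4*((36 + 6*(-5) + 6*2 - 5*2)*(-4)²)))² = (42 + (-2 + 4*((36 - 30 + 12 - 10)*16)))² = (42 + (-2 + 4*(8*16)))² = (42 + (-2 + 4*128))² = (42 + (-2 + 512))² = (42 + 510)² = 552² = 304704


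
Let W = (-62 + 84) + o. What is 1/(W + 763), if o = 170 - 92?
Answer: 1/863 ≈ 0.0011587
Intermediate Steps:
o = 78
W = 100 (W = (-62 + 84) + 78 = 22 + 78 = 100)
1/(W + 763) = 1/(100 + 763) = 1/863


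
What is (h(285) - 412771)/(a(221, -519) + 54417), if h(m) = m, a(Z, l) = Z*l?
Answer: 206243/30141 ≈ 6.8426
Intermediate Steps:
(h(285) - 412771)/(a(221, -519) + 54417) = (285 - 412771)/(221*(-519) + 54417) = -412486/(-114699 + 54417) = -412486/(-60282) = -412486*(-1/60282) = 206243/30141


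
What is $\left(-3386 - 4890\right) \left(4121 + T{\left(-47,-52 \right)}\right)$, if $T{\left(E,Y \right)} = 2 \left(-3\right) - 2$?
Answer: $-34039188$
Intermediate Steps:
$T{\left(E,Y \right)} = -8$ ($T{\left(E,Y \right)} = -6 - 2 = -8$)
$\left(-3386 - 4890\right) \left(4121 + T{\left(-47,-52 \right)}\right) = \left(-3386 - 4890\right) \left(4121 - 8\right) = \left(-8276\right) 4113 = -34039188$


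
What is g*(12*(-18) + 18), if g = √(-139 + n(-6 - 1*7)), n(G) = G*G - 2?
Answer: -396*√7 ≈ -1047.7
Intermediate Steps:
n(G) = -2 + G² (n(G) = G² - 2 = -2 + G²)
g = 2*√7 (g = √(-139 + (-2 + (-6 - 1*7)²)) = √(-139 + (-2 + (-6 - 7)²)) = √(-139 + (-2 + (-13)²)) = √(-139 + (-2 + 169)) = √(-139 + 167) = √28 = 2*√7 ≈ 5.2915)
g*(12*(-18) + 18) = (2*√7)*(12*(-18) + 18) = (2*√7)*(-216 + 18) = (2*√7)*(-198) = -396*√7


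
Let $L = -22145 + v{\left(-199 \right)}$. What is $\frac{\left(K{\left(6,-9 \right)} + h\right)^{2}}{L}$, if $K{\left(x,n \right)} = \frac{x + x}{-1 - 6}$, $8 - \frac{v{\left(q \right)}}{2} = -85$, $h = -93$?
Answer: $- \frac{439569}{1075991} \approx -0.40852$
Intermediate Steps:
$v{\left(q \right)} = 186$ ($v{\left(q \right)} = 16 - -170 = 16 + 170 = 186$)
$K{\left(x,n \right)} = - \frac{2 x}{7}$ ($K{\left(x,n \right)} = \frac{2 x}{-7} = 2 x \left(- \frac{1}{7}\right) = - \frac{2 x}{7}$)
$L = -21959$ ($L = -22145 + 186 = -21959$)
$\frac{\left(K{\left(6,-9 \right)} + h\right)^{2}}{L} = \frac{\left(\left(- \frac{2}{7}\right) 6 - 93\right)^{2}}{-21959} = \left(- \frac{12}{7} - 93\right)^{2} \left(- \frac{1}{21959}\right) = \left(- \frac{663}{7}\right)^{2} \left(- \frac{1}{21959}\right) = \frac{439569}{49} \left(- \frac{1}{21959}\right) = - \frac{439569}{1075991}$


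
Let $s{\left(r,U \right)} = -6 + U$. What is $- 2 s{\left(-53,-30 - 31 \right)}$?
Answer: $134$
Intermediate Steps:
$- 2 s{\left(-53,-30 - 31 \right)} = - 2 \left(-6 - 61\right) = \left(-2\right) \left(-67\right) = 134$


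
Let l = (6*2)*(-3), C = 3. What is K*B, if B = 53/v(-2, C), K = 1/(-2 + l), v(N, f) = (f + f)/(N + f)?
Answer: -53/228 ≈ -0.23246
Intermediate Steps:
v(N, f) = 2*f/(N + f) (v(N, f) = (2*f)/(N + f) = 2*f/(N + f))
l = -36 (l = 12*(-3) = -36)
K = -1/38 (K = 1/(-2 - 36) = 1/(-38) = -1/38 ≈ -0.026316)
B = 53/6 (B = 53/((2*3/(-2 + 3))) = 53/((2*3/1)) = 53/((2*3*1)) = 53/6 ≈ 8.8333)
K*B = -1/38*53/6 = -53/228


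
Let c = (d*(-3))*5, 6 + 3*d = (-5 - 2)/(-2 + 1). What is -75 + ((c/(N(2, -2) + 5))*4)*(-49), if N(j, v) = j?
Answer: 65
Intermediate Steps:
d = ⅓ (d = -2 + ((-5 - 2)/(-2 + 1))/3 = -2 + (-7/(-1))/3 = -2 + (-7*(-1))/3 = -2 + (⅓)*7 = -2 + 7/3 = ⅓ ≈ 0.33333)
c = -5 (c = ((⅓)*(-3))*5 = -1*5 = -5)
-75 + ((c/(N(2, -2) + 5))*4)*(-49) = -75 + (-5/(2 + 5)*4)*(-49) = -75 + (-5/7*4)*(-49) = -75 + (-5*⅐*4)*(-49) = -75 - 5/7*4*(-49) = -75 - 20/7*(-49) = -75 + 140 = 65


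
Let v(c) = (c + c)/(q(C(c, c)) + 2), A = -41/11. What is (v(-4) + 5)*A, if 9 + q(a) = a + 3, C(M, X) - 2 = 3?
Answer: 123/11 ≈ 11.182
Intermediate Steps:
C(M, X) = 5 (C(M, X) = 2 + 3 = 5)
q(a) = -6 + a (q(a) = -9 + (a + 3) = -9 + (3 + a) = -6 + a)
A = -41/11 (A = -41*1/11 = -41/11 ≈ -3.7273)
v(c) = 2*c (v(c) = (c + c)/((-6 + 5) + 2) = (2*c)/(-1 + 2) = (2*c)/1 = (2*c)*1 = 2*c)
(v(-4) + 5)*A = (2*(-4) + 5)*(-41/11) = (-8 + 5)*(-41/11) = -3*(-41/11) = 123/11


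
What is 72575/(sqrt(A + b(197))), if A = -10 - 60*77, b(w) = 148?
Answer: -72575*I*sqrt(498)/1494 ≈ -1084.1*I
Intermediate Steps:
A = -4630 (A = -10 - 4620 = -4630)
72575/(sqrt(A + b(197))) = 72575/(sqrt(-4630 + 148)) = 72575/(sqrt(-4482)) = 72575/((3*I*sqrt(498))) = 72575*(-I*sqrt(498)/1494) = -72575*I*sqrt(498)/1494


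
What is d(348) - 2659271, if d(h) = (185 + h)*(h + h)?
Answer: -2288303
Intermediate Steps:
d(h) = 2*h*(185 + h) (d(h) = (185 + h)*(2*h) = 2*h*(185 + h))
d(348) - 2659271 = 2*348*(185 + 348) - 2659271 = 2*348*533 - 2659271 = 370968 - 2659271 = -2288303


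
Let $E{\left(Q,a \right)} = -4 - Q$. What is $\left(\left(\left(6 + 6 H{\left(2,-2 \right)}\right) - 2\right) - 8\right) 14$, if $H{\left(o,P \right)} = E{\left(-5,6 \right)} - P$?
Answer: $196$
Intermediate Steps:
$H{\left(o,P \right)} = 1 - P$ ($H{\left(o,P \right)} = \left(-4 - -5\right) - P = \left(-4 + 5\right) - P = 1 - P$)
$\left(\left(\left(6 + 6 H{\left(2,-2 \right)}\right) - 2\right) - 8\right) 14 = \left(\left(\left(6 + 6 \left(1 - -2\right)\right) - 2\right) - 8\right) 14 = \left(\left(\left(6 + 6 \left(1 + 2\right)\right) - 2\right) - 8\right) 14 = \left(\left(\left(6 + 6 \cdot 3\right) - 2\right) - 8\right) 14 = \left(\left(\left(6 + 18\right) - 2\right) - 8\right) 14 = \left(\left(24 - 2\right) - 8\right) 14 = \left(22 - 8\right) 14 = 14 \cdot 14 = 196$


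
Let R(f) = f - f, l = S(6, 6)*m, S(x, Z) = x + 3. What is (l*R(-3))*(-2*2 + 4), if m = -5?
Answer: 0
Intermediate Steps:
S(x, Z) = 3 + x
l = -45 (l = (3 + 6)*(-5) = 9*(-5) = -45)
R(f) = 0
(l*R(-3))*(-2*2 + 4) = (-45*0)*(-2*2 + 4) = 0*(-4 + 4) = 0*0 = 0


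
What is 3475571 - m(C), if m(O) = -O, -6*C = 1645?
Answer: 20851781/6 ≈ 3.4753e+6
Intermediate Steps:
C = -1645/6 (C = -⅙*1645 = -1645/6 ≈ -274.17)
3475571 - m(C) = 3475571 - (-1)*(-1645)/6 = 3475571 - 1*1645/6 = 3475571 - 1645/6 = 20851781/6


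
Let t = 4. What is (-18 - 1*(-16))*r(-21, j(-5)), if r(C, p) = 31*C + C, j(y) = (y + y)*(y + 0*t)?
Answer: 1344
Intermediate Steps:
j(y) = 2*y² (j(y) = (y + y)*(y + 0*4) = (2*y)*(y + 0) = (2*y)*y = 2*y²)
r(C, p) = 32*C
(-18 - 1*(-16))*r(-21, j(-5)) = (-18 - 1*(-16))*(32*(-21)) = (-18 + 16)*(-672) = -2*(-672) = 1344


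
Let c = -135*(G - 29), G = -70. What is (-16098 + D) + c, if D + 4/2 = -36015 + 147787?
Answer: 109037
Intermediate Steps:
D = 111770 (D = -2 + (-36015 + 147787) = -2 + 111772 = 111770)
c = 13365 (c = -135*(-70 - 29) = -135*(-99) = 13365)
(-16098 + D) + c = (-16098 + 111770) + 13365 = 95672 + 13365 = 109037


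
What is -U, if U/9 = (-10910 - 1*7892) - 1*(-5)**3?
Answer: 168093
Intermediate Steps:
U = -168093 (U = 9*((-10910 - 1*7892) - 1*(-5)**3) = 9*((-10910 - 7892) - 1*(-125)) = 9*(-18802 + 125) = 9*(-18677) = -168093)
-U = -1*(-168093) = 168093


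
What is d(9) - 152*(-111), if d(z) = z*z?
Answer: 16953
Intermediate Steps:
d(z) = z²
d(9) - 152*(-111) = 9² - 152*(-111) = 81 + 16872 = 16953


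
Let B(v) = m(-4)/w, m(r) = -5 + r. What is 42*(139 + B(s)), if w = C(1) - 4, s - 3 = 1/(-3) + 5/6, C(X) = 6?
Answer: 5649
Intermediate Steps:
s = 7/2 (s = 3 + (1/(-3) + 5/6) = 3 + (1*(-⅓) + 5*(⅙)) = 3 + (-⅓ + ⅚) = 3 + ½ = 7/2 ≈ 3.5000)
w = 2 (w = 6 - 4 = 2)
B(v) = -9/2 (B(v) = (-5 - 4)/2 = -9*½ = -9/2)
42*(139 + B(s)) = 42*(139 - 9/2) = 42*(269/2) = 5649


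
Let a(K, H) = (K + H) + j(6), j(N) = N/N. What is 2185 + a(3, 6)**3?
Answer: 3185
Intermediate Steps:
j(N) = 1
a(K, H) = 1 + H + K (a(K, H) = (K + H) + 1 = (H + K) + 1 = 1 + H + K)
2185 + a(3, 6)**3 = 2185 + (1 + 6 + 3)**3 = 2185 + 10**3 = 2185 + 1000 = 3185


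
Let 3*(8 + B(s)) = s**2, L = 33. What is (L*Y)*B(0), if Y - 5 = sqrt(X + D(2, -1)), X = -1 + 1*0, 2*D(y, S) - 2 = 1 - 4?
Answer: -1320 - 132*I*sqrt(6) ≈ -1320.0 - 323.33*I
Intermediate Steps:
D(y, S) = -1/2 (D(y, S) = 1 + (1 - 4)/2 = 1 + (1/2)*(-3) = 1 - 3/2 = -1/2)
X = -1 (X = -1 + 0 = -1)
B(s) = -8 + s**2/3
Y = 5 + I*sqrt(6)/2 (Y = 5 + sqrt(-1 - 1/2) = 5 + sqrt(-3/2) = 5 + I*sqrt(6)/2 ≈ 5.0 + 1.2247*I)
(L*Y)*B(0) = (33*(5 + I*sqrt(6)/2))*(-8 + (1/3)*0**2) = (165 + 33*I*sqrt(6)/2)*(-8 + (1/3)*0) = (165 + 33*I*sqrt(6)/2)*(-8 + 0) = (165 + 33*I*sqrt(6)/2)*(-8) = -1320 - 132*I*sqrt(6)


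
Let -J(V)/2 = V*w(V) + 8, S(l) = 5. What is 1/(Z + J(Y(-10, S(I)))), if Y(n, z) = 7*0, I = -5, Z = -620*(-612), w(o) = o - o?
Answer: 1/379424 ≈ 2.6356e-6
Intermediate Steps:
w(o) = 0
Z = 379440
Y(n, z) = 0
J(V) = -16 (J(V) = -2*(V*0 + 8) = -2*(0 + 8) = -2*8 = -16)
1/(Z + J(Y(-10, S(I)))) = 1/(379440 - 16) = 1/379424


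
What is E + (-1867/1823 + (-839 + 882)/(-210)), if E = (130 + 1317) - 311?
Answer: 434424421/382830 ≈ 1134.8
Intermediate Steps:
E = 1136 (E = 1447 - 311 = 1136)
E + (-1867/1823 + (-839 + 882)/(-210)) = 1136 + (-1867/1823 + (-839 + 882)/(-210)) = 1136 + (-1867*1/1823 + 43*(-1/210)) = 1136 + (-1867/1823 - 43/210) = 1136 - 470459/382830 = 434424421/382830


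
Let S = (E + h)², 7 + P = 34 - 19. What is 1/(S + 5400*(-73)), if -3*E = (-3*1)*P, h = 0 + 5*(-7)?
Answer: -1/393471 ≈ -2.5415e-6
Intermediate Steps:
P = 8 (P = -7 + (34 - 19) = -7 + 15 = 8)
h = -35 (h = 0 - 35 = -35)
E = 8 (E = -(-3*1)*8/3 = -(-1)*8 = -⅓*(-24) = 8)
S = 729 (S = (8 - 35)² = (-27)² = 729)
1/(S + 5400*(-73)) = 1/(729 + 5400*(-73)) = 1/(729 - 394200) = 1/(-393471) = -1/393471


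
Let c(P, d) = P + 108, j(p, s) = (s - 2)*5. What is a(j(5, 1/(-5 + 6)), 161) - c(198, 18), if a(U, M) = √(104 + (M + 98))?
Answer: -306 + 11*√3 ≈ -286.95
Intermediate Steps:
j(p, s) = -10 + 5*s (j(p, s) = (-2 + s)*5 = -10 + 5*s)
c(P, d) = 108 + P
a(U, M) = √(202 + M) (a(U, M) = √(104 + (98 + M)) = √(202 + M))
a(j(5, 1/(-5 + 6)), 161) - c(198, 18) = √(202 + 161) - (108 + 198) = √363 - 1*306 = 11*√3 - 306 = -306 + 11*√3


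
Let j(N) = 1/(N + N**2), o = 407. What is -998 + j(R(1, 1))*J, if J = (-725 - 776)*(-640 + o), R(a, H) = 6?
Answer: 307817/42 ≈ 7329.0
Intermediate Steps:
J = 349733 (J = (-725 - 776)*(-640 + 407) = -1501*(-233) = 349733)
-998 + j(R(1, 1))*J = -998 + (1/(6*(1 + 6)))*349733 = -998 + ((1/6)/7)*349733 = -998 + ((1/6)*(1/7))*349733 = -998 + (1/42)*349733 = -998 + 349733/42 = 307817/42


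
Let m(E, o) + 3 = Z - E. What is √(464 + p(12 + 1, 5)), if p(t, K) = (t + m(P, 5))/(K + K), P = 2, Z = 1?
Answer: √46490/10 ≈ 21.562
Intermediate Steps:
m(E, o) = -2 - E (m(E, o) = -3 + (1 - E) = -2 - E)
p(t, K) = (-4 + t)/(2*K) (p(t, K) = (t + (-2 - 1*2))/(K + K) = (t + (-2 - 2))/((2*K)) = (t - 4)*(1/(2*K)) = (-4 + t)*(1/(2*K)) = (-4 + t)/(2*K))
√(464 + p(12 + 1, 5)) = √(464 + (½)*(-4 + (12 + 1))/5) = √(464 + (½)*(⅕)*(-4 + 13)) = √(464 + (½)*(⅕)*9) = √(464 + 9/10) = √(4649/10) = √46490/10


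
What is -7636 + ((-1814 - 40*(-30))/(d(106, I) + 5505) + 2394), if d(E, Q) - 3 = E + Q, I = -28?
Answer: -14641213/2793 ≈ -5242.1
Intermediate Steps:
d(E, Q) = 3 + E + Q (d(E, Q) = 3 + (E + Q) = 3 + E + Q)
-7636 + ((-1814 - 40*(-30))/(d(106, I) + 5505) + 2394) = -7636 + ((-1814 - 40*(-30))/((3 + 106 - 28) + 5505) + 2394) = -7636 + ((-1814 + 1200)/(81 + 5505) + 2394) = -7636 + (-614/5586 + 2394) = -7636 + (-614*1/5586 + 2394) = -7636 + (-307/2793 + 2394) = -7636 + 6686135/2793 = -14641213/2793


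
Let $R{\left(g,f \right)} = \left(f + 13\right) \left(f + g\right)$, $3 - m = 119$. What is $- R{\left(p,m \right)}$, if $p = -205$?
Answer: $-33063$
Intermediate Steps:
$m = -116$ ($m = 3 - 119 = -116$)
$R{\left(g,f \right)} = \left(13 + f\right) \left(f + g\right)$
$- R{\left(p,m \right)} = - (\left(-116\right)^{2} + 13 \left(-116\right) + 13 \left(-205\right) - -23780) = - (13456 - 1508 - 2665 + 23780) = \left(-1\right) 33063 = -33063$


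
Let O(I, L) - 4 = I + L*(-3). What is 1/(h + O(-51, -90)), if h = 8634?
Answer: 1/8857 ≈ 0.00011291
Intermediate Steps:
O(I, L) = 4 + I - 3*L (O(I, L) = 4 + (I + L*(-3)) = 4 + (I - 3*L) = 4 + I - 3*L)
1/(h + O(-51, -90)) = 1/(8634 + (4 - 51 - 3*(-90))) = 1/(8634 + (4 - 51 + 270)) = 1/(8634 + 223) = 1/8857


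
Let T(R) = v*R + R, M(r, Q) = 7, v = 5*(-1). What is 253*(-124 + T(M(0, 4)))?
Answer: -38456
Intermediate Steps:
v = -5
T(R) = -4*R (T(R) = -5*R + R = -4*R)
253*(-124 + T(M(0, 4))) = 253*(-124 - 4*7) = 253*(-124 - 28) = 253*(-152) = -38456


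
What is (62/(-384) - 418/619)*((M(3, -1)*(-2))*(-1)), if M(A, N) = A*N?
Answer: 99445/19808 ≈ 5.0204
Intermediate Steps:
(62/(-384) - 418/619)*((M(3, -1)*(-2))*(-1)) = (62/(-384) - 418/619)*(((3*(-1))*(-2))*(-1)) = (62*(-1/384) - 418*1/619)*(-3*(-2)*(-1)) = (-31/192 - 418/619)*(6*(-1)) = -99445/118848*(-6) = 99445/19808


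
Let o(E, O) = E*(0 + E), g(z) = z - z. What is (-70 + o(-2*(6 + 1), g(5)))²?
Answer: 15876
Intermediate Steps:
g(z) = 0
o(E, O) = E² (o(E, O) = E*E = E²)
(-70 + o(-2*(6 + 1), g(5)))² = (-70 + (-2*(6 + 1))²)² = (-70 + (-2*7)²)² = (-70 + (-14)²)² = (-70 + 196)² = 126² = 15876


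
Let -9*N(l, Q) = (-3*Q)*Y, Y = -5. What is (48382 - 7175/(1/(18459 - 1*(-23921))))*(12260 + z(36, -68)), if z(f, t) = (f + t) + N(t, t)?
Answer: -3752112346944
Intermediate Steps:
N(l, Q) = -5*Q/3 (N(l, Q) = -(-3*Q)*(-5)/9 = -5*Q/3)
z(f, t) = f - 2*t/3 (z(f, t) = (f + t) - 5*t/3 = f - 2*t/3)
(48382 - 7175/(1/(18459 - 1*(-23921))))*(12260 + z(36, -68)) = (48382 - 7175/(1/(18459 - 1*(-23921))))*(12260 + (36 - 2/3*(-68))) = (48382 - 7175/(1/(18459 + 23921)))*(12260 + (36 + 136/3)) = (48382 - 7175/(1/42380))*(12260 + 244/3) = (48382 - 7175/1/42380)*(37024/3) = (48382 - 7175*42380)*(37024/3) = (48382 - 304076500)*(37024/3) = -304028118*37024/3 = -3752112346944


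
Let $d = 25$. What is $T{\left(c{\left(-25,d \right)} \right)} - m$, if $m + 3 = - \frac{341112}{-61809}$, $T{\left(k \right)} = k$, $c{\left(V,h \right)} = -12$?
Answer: $- \frac{299131}{20603} \approx -14.519$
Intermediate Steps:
$m = \frac{51895}{20603}$ ($m = -3 - \frac{341112}{-61809} = -3 - - \frac{113704}{20603} = -3 + \frac{113704}{20603} = \frac{51895}{20603} \approx 2.5188$)
$T{\left(c{\left(-25,d \right)} \right)} - m = -12 - \frac{51895}{20603} = - \frac{299131}{20603}$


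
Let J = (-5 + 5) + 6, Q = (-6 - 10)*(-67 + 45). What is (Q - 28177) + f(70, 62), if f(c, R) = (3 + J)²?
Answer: -27744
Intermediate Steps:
Q = 352 (Q = -16*(-22) = 352)
J = 6 (J = 0 + 6 = 6)
f(c, R) = 81 (f(c, R) = (3 + 6)² = 9² = 81)
(Q - 28177) + f(70, 62) = (352 - 28177) + 81 = -27825 + 81 = -27744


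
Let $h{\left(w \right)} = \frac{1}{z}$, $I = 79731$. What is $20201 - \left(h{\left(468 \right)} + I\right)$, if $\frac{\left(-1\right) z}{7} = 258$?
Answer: $- \frac{107511179}{1806} \approx -59530.0$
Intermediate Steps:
$z = -1806$ ($z = \left(-7\right) 258 = -1806$)
$h{\left(w \right)} = - \frac{1}{1806}$ ($h{\left(w \right)} = \frac{1}{-1806} = - \frac{1}{1806}$)
$20201 - \left(h{\left(468 \right)} + I\right) = 20201 - \left(- \frac{1}{1806} + 79731\right) = 20201 - \frac{143994185}{1806} = - \frac{107511179}{1806}$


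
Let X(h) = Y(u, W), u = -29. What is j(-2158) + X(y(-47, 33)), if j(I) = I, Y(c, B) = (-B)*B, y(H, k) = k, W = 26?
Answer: -2834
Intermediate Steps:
Y(c, B) = -B²
X(h) = -676 (X(h) = -1*26² = -1*676 = -676)
j(-2158) + X(y(-47, 33)) = -2158 - 676 = -2834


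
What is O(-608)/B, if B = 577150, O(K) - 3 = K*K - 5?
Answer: 184831/288575 ≈ 0.64050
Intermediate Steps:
O(K) = -2 + K**2 (O(K) = 3 + (K*K - 5) = 3 + (K**2 - 5) = 3 + (-5 + K**2) = -2 + K**2)
O(-608)/B = (-2 + (-608)**2)/577150 = (-2 + 369664)*(1/577150) = 369662*(1/577150) = 184831/288575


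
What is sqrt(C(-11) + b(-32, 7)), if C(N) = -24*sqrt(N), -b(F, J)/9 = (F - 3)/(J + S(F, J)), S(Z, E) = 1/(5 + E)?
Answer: 2*sqrt(3213 - 1734*I*sqrt(11))/17 ≈ 8.2356 - 4.8326*I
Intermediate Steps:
b(F, J) = -9*(-3 + F)/(J + 1/(5 + J)) (b(F, J) = -9*(F - 3)/(J + 1/(5 + J)) = -9*(-3 + F)/(J + 1/(5 + J)))
sqrt(C(-11) + b(-32, 7)) = sqrt(-24*I*sqrt(11) - 9*(-3 - 32)*(5 + 7)/(1 + 7*(5 + 7))) = sqrt(-24*I*sqrt(11) - 9*(-35)*12/(1 + 7*12)) = sqrt(-24*I*sqrt(11) - 9*(-35)*12/(1 + 84)) = sqrt(-24*I*sqrt(11) - 9*(-35)*12/85) = sqrt(-24*I*sqrt(11) - 9*1/85*(-35)*12) = sqrt(-24*I*sqrt(11) + 756/17) = sqrt(756/17 - 24*I*sqrt(11))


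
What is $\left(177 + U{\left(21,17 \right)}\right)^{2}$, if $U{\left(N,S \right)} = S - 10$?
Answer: $33856$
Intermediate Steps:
$U{\left(N,S \right)} = -10 + S$
$\left(177 + U{\left(21,17 \right)}\right)^{2} = \left(177 + \left(-10 + 17\right)\right)^{2} = \left(177 + 7\right)^{2} = 184^{2} = 33856$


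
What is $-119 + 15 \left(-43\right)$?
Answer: $-764$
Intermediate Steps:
$-119 + 15 \left(-43\right) = -119 - 645 = -764$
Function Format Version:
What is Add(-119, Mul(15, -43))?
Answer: -764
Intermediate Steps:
Add(-119, Mul(15, -43)) = Add(-119, -645) = -764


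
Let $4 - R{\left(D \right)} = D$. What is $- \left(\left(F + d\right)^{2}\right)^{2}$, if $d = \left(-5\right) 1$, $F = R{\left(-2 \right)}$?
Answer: $-1$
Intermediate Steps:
$R{\left(D \right)} = 4 - D$
$F = 6$ ($F = 4 - -2 = 4 + 2 = 6$)
$d = -5$
$- \left(\left(F + d\right)^{2}\right)^{2} = - \left(\left(6 - 5\right)^{2}\right)^{2} = - \left(1^{2}\right)^{2} = - 1^{2} = \left(-1\right) 1 = -1$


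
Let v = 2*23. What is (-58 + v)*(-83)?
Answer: 996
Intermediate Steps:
v = 46
(-58 + v)*(-83) = (-58 + 46)*(-83) = -12*(-83) = 996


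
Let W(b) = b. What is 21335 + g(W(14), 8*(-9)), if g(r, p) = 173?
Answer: 21508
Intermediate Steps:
21335 + g(W(14), 8*(-9)) = 21335 + 173 = 21508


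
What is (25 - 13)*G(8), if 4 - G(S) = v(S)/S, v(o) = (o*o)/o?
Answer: 36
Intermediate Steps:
v(o) = o (v(o) = o²/o = o)
G(S) = 3 (G(S) = 4 - S/S = 4 - 1*1 = 4 - 1 = 3)
(25 - 13)*G(8) = (25 - 13)*3 = 12*3 = 36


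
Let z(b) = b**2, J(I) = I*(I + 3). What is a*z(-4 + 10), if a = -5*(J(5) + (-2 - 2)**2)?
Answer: -10080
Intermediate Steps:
J(I) = I*(3 + I)
a = -280 (a = -5*(5*(3 + 5) + (-2 - 2)**2) = -5*(5*8 + (-4)**2) = -5*(40 + 16) = -5*56 = -280)
a*z(-4 + 10) = -280*(-4 + 10)**2 = -280*6**2 = -280*36 = -10080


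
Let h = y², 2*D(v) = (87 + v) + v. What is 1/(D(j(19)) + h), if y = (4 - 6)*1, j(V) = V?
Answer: 2/133 ≈ 0.015038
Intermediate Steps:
D(v) = 87/2 + v (D(v) = ((87 + v) + v)/2 = (87 + 2*v)/2 = 87/2 + v)
y = -2 (y = -2*1 = -2)
h = 4 (h = (-2)² = 4)
1/(D(j(19)) + h) = 1/((87/2 + 19) + 4) = 1/(125/2 + 4) = 1/(133/2) = 2/133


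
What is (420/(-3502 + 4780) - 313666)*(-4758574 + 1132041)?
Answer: 242291527438004/213 ≈ 1.1375e+12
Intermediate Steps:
(420/(-3502 + 4780) - 313666)*(-4758574 + 1132041) = (420/1278 - 313666)*(-3626533) = (420*(1/1278) - 313666)*(-3626533) = (70/213 - 313666)*(-3626533) = -66810788/213*(-3626533) = 242291527438004/213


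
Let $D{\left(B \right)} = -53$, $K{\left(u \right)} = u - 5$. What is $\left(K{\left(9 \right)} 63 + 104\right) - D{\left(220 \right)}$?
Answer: $409$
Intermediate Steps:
$K{\left(u \right)} = -5 + u$ ($K{\left(u \right)} = u - 5 = -5 + u$)
$\left(K{\left(9 \right)} 63 + 104\right) - D{\left(220 \right)} = \left(\left(-5 + 9\right) 63 + 104\right) - -53 = \left(4 \cdot 63 + 104\right) + 53 = \left(252 + 104\right) + 53 = 356 + 53 = 409$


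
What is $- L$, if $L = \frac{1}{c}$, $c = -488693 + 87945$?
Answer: $\frac{1}{400748} \approx 2.4953 \cdot 10^{-6}$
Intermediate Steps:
$c = -400748$
$L = - \frac{1}{400748}$ ($L = \frac{1}{-400748} = - \frac{1}{400748} \approx -2.4953 \cdot 10^{-6}$)
$- L = \left(-1\right) \left(- \frac{1}{400748}\right) = \frac{1}{400748}$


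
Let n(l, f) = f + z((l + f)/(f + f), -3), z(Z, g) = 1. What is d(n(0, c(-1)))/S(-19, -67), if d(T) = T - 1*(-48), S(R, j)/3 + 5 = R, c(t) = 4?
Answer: -53/72 ≈ -0.73611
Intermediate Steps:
S(R, j) = -15 + 3*R
n(l, f) = 1 + f (n(l, f) = f + 1 = 1 + f)
d(T) = 48 + T (d(T) = T + 48 = 48 + T)
d(n(0, c(-1)))/S(-19, -67) = (48 + (1 + 4))/(-15 + 3*(-19)) = (48 + 5)/(-15 - 57) = 53/(-72) = 53*(-1/72) = -53/72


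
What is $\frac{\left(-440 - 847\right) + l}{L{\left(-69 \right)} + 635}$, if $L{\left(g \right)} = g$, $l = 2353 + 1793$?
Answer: $\frac{2859}{566} \approx 5.0512$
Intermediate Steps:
$l = 4146$
$\frac{\left(-440 - 847\right) + l}{L{\left(-69 \right)} + 635} = \frac{\left(-440 - 847\right) + 4146}{-69 + 635} = \frac{-1287 + 4146}{566} = 2859 \cdot \frac{1}{566} = \frac{2859}{566}$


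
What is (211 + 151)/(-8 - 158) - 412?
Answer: -34377/83 ≈ -414.18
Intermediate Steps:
(211 + 151)/(-8 - 158) - 412 = 362/(-166) - 412 = 362*(-1/166) - 412 = -181/83 - 412 = -34377/83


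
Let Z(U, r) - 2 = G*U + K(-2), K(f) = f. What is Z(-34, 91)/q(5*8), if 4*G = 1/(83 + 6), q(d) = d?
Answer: -17/7120 ≈ -0.0023876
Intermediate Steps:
G = 1/356 (G = 1/(4*(83 + 6)) = (1/4)/89 = (1/4)*(1/89) = 1/356 ≈ 0.0028090)
Z(U, r) = U/356 (Z(U, r) = 2 + (U/356 - 2) = 2 + (-2 + U/356) = U/356)
Z(-34, 91)/q(5*8) = ((1/356)*(-34))/((5*8)) = -17/178/40 = -17/178*1/40 = -17/7120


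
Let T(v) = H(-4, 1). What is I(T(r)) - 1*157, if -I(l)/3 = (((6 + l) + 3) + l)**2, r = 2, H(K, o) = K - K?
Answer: -400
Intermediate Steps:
H(K, o) = 0
T(v) = 0
I(l) = -3*(9 + 2*l)**2 (I(l) = -3*(((6 + l) + 3) + l)**2 = -3*((9 + l) + l)**2 = -3*(9 + 2*l)**2)
I(T(r)) - 1*157 = -3*(9 + 2*0)**2 - 1*157 = -3*(9 + 0)**2 - 157 = -3*9**2 - 157 = -3*81 - 157 = -243 - 157 = -400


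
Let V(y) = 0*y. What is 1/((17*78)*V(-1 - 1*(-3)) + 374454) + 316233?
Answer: 118414711783/374454 ≈ 3.1623e+5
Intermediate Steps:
V(y) = 0
1/((17*78)*V(-1 - 1*(-3)) + 374454) + 316233 = 1/((17*78)*0 + 374454) + 316233 = 1/(1326*0 + 374454) + 316233 = 1/(0 + 374454) + 316233 = 1/374454 + 316233 = 118414711783/374454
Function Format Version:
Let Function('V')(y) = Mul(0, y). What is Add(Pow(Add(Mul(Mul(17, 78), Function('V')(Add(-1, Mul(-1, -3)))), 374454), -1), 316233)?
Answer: Rational(118414711783, 374454) ≈ 3.1623e+5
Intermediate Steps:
Function('V')(y) = 0
Add(Pow(Add(Mul(Mul(17, 78), Function('V')(Add(-1, Mul(-1, -3)))), 374454), -1), 316233) = Add(Pow(Add(Mul(Mul(17, 78), 0), 374454), -1), 316233) = Add(Pow(Add(Mul(1326, 0), 374454), -1), 316233) = Add(Pow(Add(0, 374454), -1), 316233) = Add(Pow(374454, -1), 316233) = Add(Rational(1, 374454), 316233) = Rational(118414711783, 374454)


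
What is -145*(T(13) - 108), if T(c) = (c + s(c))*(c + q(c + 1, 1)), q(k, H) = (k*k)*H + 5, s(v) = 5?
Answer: -542880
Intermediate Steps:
q(k, H) = 5 + H*k**2 (q(k, H) = k**2*H + 5 = H*k**2 + 5 = 5 + H*k**2)
T(c) = (5 + c)*(5 + c + (1 + c)**2) (T(c) = (c + 5)*(c + (5 + 1*(c + 1)**2)) = (5 + c)*(c + (5 + 1*(1 + c)**2)) = (5 + c)*(c + (5 + (1 + c)**2)) = (5 + c)*(5 + c + (1 + c)**2))
-145*(T(13) - 108) = -145*((30 + 13**3 + 8*13**2 + 21*13) - 108) = -145*((30 + 2197 + 8*169 + 273) - 108) = -145*((30 + 2197 + 1352 + 273) - 108) = -145*(3852 - 108) = -145*3744 = -542880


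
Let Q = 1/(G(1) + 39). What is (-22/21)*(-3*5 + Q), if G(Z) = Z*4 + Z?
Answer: 659/42 ≈ 15.690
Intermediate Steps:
G(Z) = 5*Z (G(Z) = 4*Z + Z = 5*Z)
Q = 1/44 (Q = 1/(5*1 + 39) = 1/(5 + 39) = 1/44 ≈ 0.022727)
(-22/21)*(-3*5 + Q) = (-22/21)*(-3*5 + 1/44) = (-22*1/21)*(-15 + 1/44) = -22/21*(-659/44) = 659/42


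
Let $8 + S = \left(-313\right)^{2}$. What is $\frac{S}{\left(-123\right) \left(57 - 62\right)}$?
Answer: $\frac{97961}{615} \approx 159.29$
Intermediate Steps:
$S = 97961$ ($S = -8 + \left(-313\right)^{2} = -8 + 97969 = 97961$)
$\frac{S}{\left(-123\right) \left(57 - 62\right)} = \frac{97961}{\left(-123\right) \left(57 - 62\right)} = \frac{97961}{\left(-123\right) \left(-5\right)} = \frac{97961}{615}$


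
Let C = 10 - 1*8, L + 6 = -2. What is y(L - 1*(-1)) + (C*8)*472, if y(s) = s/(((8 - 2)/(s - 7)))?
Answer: 22705/3 ≈ 7568.3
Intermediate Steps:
L = -8 (L = -6 - 2 = -8)
C = 2 (C = 10 - 8 = 2)
y(s) = s*(-7/6 + s/6) (y(s) = s/((6/(-7 + s))) = s*(-7/6 + s/6))
y(L - 1*(-1)) + (C*8)*472 = (-8 - 1*(-1))*(-7 + (-8 - 1*(-1)))/6 + (2*8)*472 = (-8 + 1)*(-7 + (-8 + 1))/6 + 16*472 = (1/6)*(-7)*(-7 - 7) + 7552 = (1/6)*(-7)*(-14) + 7552 = 49/3 + 7552 = 22705/3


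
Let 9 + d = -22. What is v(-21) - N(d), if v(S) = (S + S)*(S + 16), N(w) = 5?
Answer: 205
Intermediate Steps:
d = -31 (d = -9 - 22 = -31)
v(S) = 2*S*(16 + S) (v(S) = (2*S)*(16 + S) = 2*S*(16 + S))
v(-21) - N(d) = 2*(-21)*(16 - 21) - 1*5 = 2*(-21)*(-5) - 5 = 210 - 5 = 205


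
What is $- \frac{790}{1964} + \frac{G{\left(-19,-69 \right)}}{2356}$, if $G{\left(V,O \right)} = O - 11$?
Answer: $- \frac{252295}{578398} \approx -0.4362$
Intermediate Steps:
$G{\left(V,O \right)} = -11 + O$ ($G{\left(V,O \right)} = O - 11 = -11 + O$)
$- \frac{790}{1964} + \frac{G{\left(-19,-69 \right)}}{2356} = - \frac{790}{1964} + \frac{-11 - 69}{2356} = \left(-790\right) \frac{1}{1964} - \frac{20}{589} = - \frac{395}{982} - \frac{20}{589} = - \frac{252295}{578398}$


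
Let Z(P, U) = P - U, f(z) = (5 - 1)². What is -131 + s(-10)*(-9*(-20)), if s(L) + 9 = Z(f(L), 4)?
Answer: 409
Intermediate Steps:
f(z) = 16 (f(z) = 4² = 16)
s(L) = 3 (s(L) = -9 + (16 - 1*4) = -9 + (16 - 4) = -9 + 12 = 3)
-131 + s(-10)*(-9*(-20)) = -131 + 3*(-9*(-20)) = -131 + 3*180 = -131 + 540 = 409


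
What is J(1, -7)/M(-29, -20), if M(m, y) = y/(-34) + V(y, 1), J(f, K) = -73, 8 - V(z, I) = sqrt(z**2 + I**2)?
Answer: 181186/94573 + 21097*sqrt(401)/94573 ≈ 6.3829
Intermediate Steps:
V(z, I) = 8 - sqrt(I**2 + z**2) (V(z, I) = 8 - sqrt(z**2 + I**2) = 8 - sqrt(I**2 + z**2))
M(m, y) = 8 - sqrt(1 + y**2) - y/34 (M(m, y) = y/(-34) + (8 - sqrt(1**2 + y**2)) = y*(-1/34) + (8 - sqrt(1 + y**2)) = -y/34 + (8 - sqrt(1 + y**2)) = 8 - sqrt(1 + y**2) - y/34)
J(1, -7)/M(-29, -20) = -73/(8 - sqrt(1 + (-20)**2) - 1/34*(-20)) = -73/(8 - sqrt(1 + 400) + 10/17) = -73/(8 - sqrt(401) + 10/17) = -73/(146/17 - sqrt(401))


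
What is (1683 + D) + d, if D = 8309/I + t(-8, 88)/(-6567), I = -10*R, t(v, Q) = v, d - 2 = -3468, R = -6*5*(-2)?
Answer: -786659667/437800 ≈ -1796.8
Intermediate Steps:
R = 60 (R = -30*(-2) = 60)
d = -3466 (d = 2 - 3468 = -3466)
I = -600 (I = -10*60 = -600)
D = -6062267/437800 (D = 8309/(-600) - 8/(-6567) = 8309*(-1/600) - 8*(-1/6567) = -8309/600 + 8/6567 = -6062267/437800 ≈ -13.847)
(1683 + D) + d = (1683 - 6062267/437800) - 3466 = 730755133/437800 - 3466 = -786659667/437800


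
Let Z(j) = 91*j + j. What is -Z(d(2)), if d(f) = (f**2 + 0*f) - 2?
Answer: -184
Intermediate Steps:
d(f) = -2 + f**2 (d(f) = (f**2 + 0) - 2 = f**2 - 2 = -2 + f**2)
Z(j) = 92*j
-Z(d(2)) = -92*(-2 + 2**2) = -92*(-2 + 4) = -92*2 = -1*184 = -184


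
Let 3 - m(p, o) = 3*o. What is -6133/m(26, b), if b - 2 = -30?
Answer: -6133/87 ≈ -70.494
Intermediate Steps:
b = -28 (b = 2 - 30 = -28)
m(p, o) = 3 - 3*o
-6133/m(26, b) = -6133/(3 - 3*(-28)) = -6133/(3 + 84) = -6133/87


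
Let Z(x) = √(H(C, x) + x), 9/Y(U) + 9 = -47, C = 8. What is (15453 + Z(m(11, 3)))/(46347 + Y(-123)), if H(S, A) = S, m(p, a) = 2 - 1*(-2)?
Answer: 288456/865141 + 112*√3/2595423 ≈ 0.33350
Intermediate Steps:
m(p, a) = 4 (m(p, a) = 2 + 2 = 4)
Y(U) = -9/56 (Y(U) = 9/(-9 - 47) = 9/(-56) = 9*(-1/56) = -9/56)
Z(x) = √(8 + x)
(15453 + Z(m(11, 3)))/(46347 + Y(-123)) = (15453 + √(8 + 4))/(46347 - 9/56) = (15453 + √12)/(2595423/56) = (15453 + 2*√3)*(56/2595423) = 288456/865141 + 112*√3/2595423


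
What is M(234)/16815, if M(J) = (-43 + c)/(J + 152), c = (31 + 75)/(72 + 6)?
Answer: -812/126566505 ≈ -6.4156e-6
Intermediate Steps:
c = 53/39 (c = 106/78 = 106*(1/78) = 53/39 ≈ 1.3590)
M(J) = -1624/(39*(152 + J)) (M(J) = (-43 + 53/39)/(J + 152) = -1624/(39*(152 + J)))
M(234)/16815 = -1624/(5928 + 39*234)/16815 = -1624/(5928 + 9126)*(1/16815) = -1624/15054*(1/16815) = -1624*1/15054*(1/16815) = -812/7527*1/16815 = -812/126566505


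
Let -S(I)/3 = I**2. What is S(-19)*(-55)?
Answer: 59565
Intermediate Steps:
S(I) = -3*I**2
S(-19)*(-55) = -3*(-19)**2*(-55) = -3*361*(-55) = -1083*(-55) = 59565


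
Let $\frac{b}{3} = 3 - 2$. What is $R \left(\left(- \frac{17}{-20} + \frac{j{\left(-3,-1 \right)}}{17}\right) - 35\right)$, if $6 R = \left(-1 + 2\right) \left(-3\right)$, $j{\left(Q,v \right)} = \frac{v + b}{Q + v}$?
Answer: $\frac{11621}{680} \approx 17.09$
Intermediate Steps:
$b = 3$ ($b = 3 \left(3 - 2\right) = 3 \cdot 1 = 3$)
$j{\left(Q,v \right)} = \frac{3 + v}{Q + v}$ ($j{\left(Q,v \right)} = \frac{v + 3}{Q + v} = \frac{3 + v}{Q + v}$)
$R = - \frac{1}{2}$ ($R = \frac{\left(-1 + 2\right) \left(-3\right)}{6} = \frac{1 \left(-3\right)}{6} = \frac{1}{6} \left(-3\right) = - \frac{1}{2} \approx -0.5$)
$R \left(\left(- \frac{17}{-20} + \frac{j{\left(-3,-1 \right)}}{17}\right) - 35\right) = - \frac{\left(- \frac{17}{-20} + \frac{\frac{1}{-3 - 1} \left(3 - 1\right)}{17}\right) - 35}{2} = - \frac{\left(\left(-17\right) \left(- \frac{1}{20}\right) + \frac{1}{-4} \cdot 2 \cdot \frac{1}{17}\right) - 35}{2} = - \frac{\left(\frac{17}{20} + \left(- \frac{1}{4}\right) 2 \cdot \frac{1}{17}\right) - 35}{2} = - \frac{\left(\frac{17}{20} - \frac{1}{34}\right) - 35}{2} = - \frac{\frac{279}{340} - 35}{2} = \left(- \frac{1}{2}\right) \left(- \frac{11621}{340}\right) = \frac{11621}{680}$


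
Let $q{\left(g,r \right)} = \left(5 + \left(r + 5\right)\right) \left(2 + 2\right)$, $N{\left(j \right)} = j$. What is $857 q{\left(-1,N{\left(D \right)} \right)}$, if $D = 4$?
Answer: $47992$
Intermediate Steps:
$q{\left(g,r \right)} = 40 + 4 r$ ($q{\left(g,r \right)} = \left(5 + \left(5 + r\right)\right) 4 = \left(10 + r\right) 4 = 40 + 4 r$)
$857 q{\left(-1,N{\left(D \right)} \right)} = 857 \left(40 + 4 \cdot 4\right) = 857 \left(40 + 16\right) = 857 \cdot 56 = 47992$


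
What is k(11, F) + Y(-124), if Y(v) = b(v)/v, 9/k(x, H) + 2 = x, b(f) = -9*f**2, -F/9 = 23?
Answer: 1117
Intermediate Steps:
F = -207 (F = -9*23 = -207)
k(x, H) = 9/(-2 + x)
Y(v) = -9*v (Y(v) = (-9*v**2)/v = -9*v)
k(11, F) + Y(-124) = 9/(-2 + 11) - 9*(-124) = 9/9 + 1116 = 9*(1/9) + 1116 = 1 + 1116 = 1117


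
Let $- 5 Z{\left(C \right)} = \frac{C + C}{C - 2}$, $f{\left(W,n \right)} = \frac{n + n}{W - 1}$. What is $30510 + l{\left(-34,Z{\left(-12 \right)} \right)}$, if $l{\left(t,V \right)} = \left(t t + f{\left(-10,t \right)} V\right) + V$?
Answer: $\frac{12190462}{385} \approx 31664.0$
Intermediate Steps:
$f{\left(W,n \right)} = \frac{2 n}{-1 + W}$
$Z{\left(C \right)} = - \frac{2 C}{5 \left(-2 + C\right)}$ ($Z{\left(C \right)} = - \frac{\left(C + C\right) \frac{1}{C - 2}}{5} = - \frac{2 C \frac{1}{-2 + C}}{5} = - \frac{2 C}{5 \left(-2 + C\right)}$)
$l{\left(t,V \right)} = V + t^{2} - \frac{2 V t}{11}$ ($l{\left(t,V \right)} = \left(t t + \frac{2 t}{-1 - 10} V\right) + V = \left(t^{2} + \frac{2 t}{-11} V\right) + V = \left(t^{2} + 2 t \left(- \frac{1}{11}\right) V\right) + V = \left(t^{2} + - \frac{2 t}{11} V\right) + V = \left(t^{2} - \frac{2 V t}{11}\right) + V = V + t^{2} - \frac{2 V t}{11}$)
$30510 + l{\left(-34,Z{\left(-12 \right)} \right)} = 30510 - \left(-1156 - \frac{24}{-10 + 5 \left(-12\right)} + \frac{2}{11} \left(\left(-2\right) \left(-12\right) \frac{1}{-10 + 5 \left(-12\right)}\right) \left(-34\right)\right) = 30510 - \left(-1156 - \frac{24}{-10 - 60} + \frac{2}{11} \left(\left(-2\right) \left(-12\right) \frac{1}{-10 - 60}\right) \left(-34\right)\right) = 30510 - \left(-1156 + \frac{12}{35} + \frac{2}{11} \left(\left(-2\right) \left(-12\right) \frac{1}{-70}\right) \left(-34\right)\right) = 30510 - \left(-1156 + \frac{12}{35} + \frac{2}{11} \left(\left(-2\right) \left(-12\right) \left(- \frac{1}{70}\right)\right) \left(-34\right)\right) = 30510 - \left(- \frac{40448}{35} + \frac{816}{385}\right) = 30510 - - \frac{444112}{385} = 30510 + \frac{444112}{385} = \frac{12190462}{385}$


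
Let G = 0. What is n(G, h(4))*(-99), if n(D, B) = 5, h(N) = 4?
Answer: -495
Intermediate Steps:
n(G, h(4))*(-99) = 5*(-99) = -495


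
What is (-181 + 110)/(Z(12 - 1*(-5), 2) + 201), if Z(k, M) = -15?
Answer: -71/186 ≈ -0.38172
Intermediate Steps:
(-181 + 110)/(Z(12 - 1*(-5), 2) + 201) = (-181 + 110)/(-15 + 201) = -71/186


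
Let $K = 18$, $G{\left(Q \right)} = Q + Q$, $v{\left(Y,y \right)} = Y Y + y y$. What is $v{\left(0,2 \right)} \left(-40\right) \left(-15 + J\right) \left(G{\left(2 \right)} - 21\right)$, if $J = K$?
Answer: $8160$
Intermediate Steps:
$v{\left(Y,y \right)} = Y^{2} + y^{2}$
$G{\left(Q \right)} = 2 Q$
$J = 18$
$v{\left(0,2 \right)} \left(-40\right) \left(-15 + J\right) \left(G{\left(2 \right)} - 21\right) = \left(0^{2} + 2^{2}\right) \left(-40\right) \left(-15 + 18\right) \left(2 \cdot 2 - 21\right) = \left(0 + 4\right) \left(-40\right) 3 \left(4 - 21\right) = 4 \left(-40\right) 3 \left(-17\right) = \left(-160\right) \left(-51\right) = 8160$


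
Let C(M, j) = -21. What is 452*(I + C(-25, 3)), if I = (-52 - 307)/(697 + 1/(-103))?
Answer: -349072142/35895 ≈ -9724.8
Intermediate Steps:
I = -36977/71790 (I = -359/(697 - 1/103) = -359/71790/103 = -359*103/71790 = -36977/71790 ≈ -0.51507)
452*(I + C(-25, 3)) = 452*(-36977/71790 - 21) = 452*(-1544567/71790) = -349072142/35895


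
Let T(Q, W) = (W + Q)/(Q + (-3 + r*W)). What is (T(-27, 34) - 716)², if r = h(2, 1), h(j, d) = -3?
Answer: 8933841361/17424 ≈ 5.1273e+5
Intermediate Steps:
r = -3
T(Q, W) = (Q + W)/(-3 + Q - 3*W) (T(Q, W) = (W + Q)/(Q + (-3 - 3*W)) = (Q + W)/(-3 + Q - 3*W))
(T(-27, 34) - 716)² = ((-27 + 34)/(-3 - 27 - 3*34) - 716)² = (7/(-3 - 27 - 102) - 716)² = (7/(-132) - 716)² = (-1/132*7 - 716)² = (-7/132 - 716)² = (-94519/132)² = 8933841361/17424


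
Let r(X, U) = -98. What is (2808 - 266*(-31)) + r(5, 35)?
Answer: 10956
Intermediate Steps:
(2808 - 266*(-31)) + r(5, 35) = (2808 - 266*(-31)) - 98 = (2808 + 8246) - 98 = 11054 - 98 = 10956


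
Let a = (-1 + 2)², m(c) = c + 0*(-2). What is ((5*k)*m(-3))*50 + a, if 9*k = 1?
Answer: -247/3 ≈ -82.333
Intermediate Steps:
k = ⅑ (k = (⅑)*1 = ⅑ ≈ 0.11111)
m(c) = c (m(c) = c + 0 = c)
a = 1 (a = 1² = 1)
((5*k)*m(-3))*50 + a = ((5*(⅑))*(-3))*50 + 1 = ((5/9)*(-3))*50 + 1 = -5/3*50 + 1 = -250/3 + 1 = -247/3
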